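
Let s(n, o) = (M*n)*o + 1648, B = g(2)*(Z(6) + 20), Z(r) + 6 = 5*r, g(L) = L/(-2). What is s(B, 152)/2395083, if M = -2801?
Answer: 6244912/798361 ≈ 7.8222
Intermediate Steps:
g(L) = -L/2 (g(L) = L*(-½) = -L/2)
Z(r) = -6 + 5*r
B = -44 (B = (-½*2)*((-6 + 5*6) + 20) = -((-6 + 30) + 20) = -(24 + 20) = -1*44 = -44)
s(n, o) = 1648 - 2801*n*o (s(n, o) = (-2801*n)*o + 1648 = -2801*n*o + 1648 = 1648 - 2801*n*o)
s(B, 152)/2395083 = (1648 - 2801*(-44)*152)/2395083 = (1648 + 18733088)*(1/2395083) = 18734736*(1/2395083) = 6244912/798361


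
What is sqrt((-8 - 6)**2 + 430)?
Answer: sqrt(626) ≈ 25.020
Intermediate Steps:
sqrt((-8 - 6)**2 + 430) = sqrt((-14)**2 + 430) = sqrt(196 + 430) = sqrt(626)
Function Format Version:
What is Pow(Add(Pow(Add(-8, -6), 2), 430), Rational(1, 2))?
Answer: Pow(626, Rational(1, 2)) ≈ 25.020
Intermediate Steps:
Pow(Add(Pow(Add(-8, -6), 2), 430), Rational(1, 2)) = Pow(Add(Pow(-14, 2), 430), Rational(1, 2)) = Pow(Add(196, 430), Rational(1, 2)) = Pow(626, Rational(1, 2))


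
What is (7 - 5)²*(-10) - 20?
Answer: -60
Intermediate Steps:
(7 - 5)²*(-10) - 20 = 2²*(-10) - 20 = 4*(-10) - 20 = -40 - 20 = -60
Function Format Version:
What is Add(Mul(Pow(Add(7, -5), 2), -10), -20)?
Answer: -60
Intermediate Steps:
Add(Mul(Pow(Add(7, -5), 2), -10), -20) = Add(Mul(Pow(2, 2), -10), -20) = Add(Mul(4, -10), -20) = Add(-40, -20) = -60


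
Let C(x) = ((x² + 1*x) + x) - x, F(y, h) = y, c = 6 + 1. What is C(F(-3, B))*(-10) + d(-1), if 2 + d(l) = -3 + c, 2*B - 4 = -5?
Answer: -58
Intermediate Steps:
B = -½ (B = 2 + (½)*(-5) = 2 - 5/2 = -½ ≈ -0.50000)
c = 7
d(l) = 2 (d(l) = -2 + (-3 + 7) = -2 + 4 = 2)
C(x) = x + x² (C(x) = ((x² + x) + x) - x = ((x + x²) + x) - x = (x² + 2*x) - x = x + x²)
C(F(-3, B))*(-10) + d(-1) = -3*(1 - 3)*(-10) + 2 = -3*(-2)*(-10) + 2 = 6*(-10) + 2 = -60 + 2 = -58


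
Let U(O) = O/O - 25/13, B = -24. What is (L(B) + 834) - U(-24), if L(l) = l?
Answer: 10542/13 ≈ 810.92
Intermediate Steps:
U(O) = -12/13 (U(O) = 1 - 25*1/13 = 1 - 25/13 = -12/13)
(L(B) + 834) - U(-24) = (-24 + 834) - 1*(-12/13) = 810 + 12/13 = 10542/13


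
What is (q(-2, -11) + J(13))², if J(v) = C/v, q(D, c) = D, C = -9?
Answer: 1225/169 ≈ 7.2485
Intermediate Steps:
J(v) = -9/v
(q(-2, -11) + J(13))² = (-2 - 9/13)² = (-35/13)² = 1225/169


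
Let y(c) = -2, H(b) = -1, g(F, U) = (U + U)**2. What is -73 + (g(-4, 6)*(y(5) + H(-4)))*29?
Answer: -12601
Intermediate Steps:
g(F, U) = 4*U**2 (g(F, U) = (2*U)**2 = 4*U**2)
-73 + (g(-4, 6)*(y(5) + H(-4)))*29 = -73 + ((4*6**2)*(-2 - 1))*29 = -73 + ((4*36)*(-3))*29 = -73 + (144*(-3))*29 = -73 - 432*29 = -73 - 12528 = -12601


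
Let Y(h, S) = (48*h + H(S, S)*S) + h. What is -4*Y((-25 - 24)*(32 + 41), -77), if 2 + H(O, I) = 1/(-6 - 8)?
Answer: 700454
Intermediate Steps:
H(O, I) = -29/14 (H(O, I) = -2 + 1/(-6 - 8) = -2 + 1/(-14) = -2 - 1/14 = -29/14)
Y(h, S) = 49*h - 29*S/14 (Y(h, S) = (48*h - 29*S/14) + h = 49*h - 29*S/14)
-4*Y((-25 - 24)*(32 + 41), -77) = -4*(49*((-25 - 24)*(32 + 41)) - 29/14*(-77)) = -4*(49*(-49*73) + 319/2) = -4*(49*(-3577) + 319/2) = -4*(-175273 + 319/2) = -4*(-350227/2) = 700454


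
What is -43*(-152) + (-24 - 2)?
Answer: 6510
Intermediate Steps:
-43*(-152) + (-24 - 2) = 6536 - 26 = 6510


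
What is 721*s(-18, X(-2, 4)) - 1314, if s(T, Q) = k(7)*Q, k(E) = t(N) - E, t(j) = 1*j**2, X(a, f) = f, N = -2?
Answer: -9966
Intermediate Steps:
t(j) = j**2
k(E) = 4 - E (k(E) = (-2)**2 - E = 4 - E)
s(T, Q) = -3*Q (s(T, Q) = (4 - 1*7)*Q = (4 - 7)*Q = -3*Q)
721*s(-18, X(-2, 4)) - 1314 = 721*(-3*4) - 1314 = 721*(-12) - 1314 = -8652 - 1314 = -9966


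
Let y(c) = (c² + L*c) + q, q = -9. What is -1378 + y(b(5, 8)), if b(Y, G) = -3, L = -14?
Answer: -1336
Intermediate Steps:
y(c) = -9 + c² - 14*c (y(c) = (c² - 14*c) - 9 = -9 + c² - 14*c)
-1378 + y(b(5, 8)) = -1378 + (-9 + (-3)² - 14*(-3)) = -1378 + (-9 + 9 + 42) = -1378 + 42 = -1336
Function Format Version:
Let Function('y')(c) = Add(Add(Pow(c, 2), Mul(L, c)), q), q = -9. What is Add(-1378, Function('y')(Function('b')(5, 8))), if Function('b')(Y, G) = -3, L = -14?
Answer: -1336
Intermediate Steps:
Function('y')(c) = Add(-9, Pow(c, 2), Mul(-14, c)) (Function('y')(c) = Add(Add(Pow(c, 2), Mul(-14, c)), -9) = Add(-9, Pow(c, 2), Mul(-14, c)))
Add(-1378, Function('y')(Function('b')(5, 8))) = Add(-1378, Add(-9, Pow(-3, 2), Mul(-14, -3))) = Add(-1378, Add(-9, 9, 42)) = Add(-1378, 42) = -1336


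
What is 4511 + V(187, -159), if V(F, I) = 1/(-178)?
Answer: 802957/178 ≈ 4511.0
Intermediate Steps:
V(F, I) = -1/178
4511 + V(187, -159) = 4511 - 1/178 = 802957/178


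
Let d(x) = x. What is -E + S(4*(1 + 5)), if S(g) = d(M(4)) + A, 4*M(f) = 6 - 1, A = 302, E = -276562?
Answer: 1107461/4 ≈ 2.7687e+5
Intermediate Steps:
M(f) = 5/4 (M(f) = (6 - 1)/4 = (1/4)*5 = 5/4)
S(g) = 1213/4 (S(g) = 5/4 + 302 = 1213/4)
-E + S(4*(1 + 5)) = -1*(-276562) + 1213/4 = 276562 + 1213/4 = 1107461/4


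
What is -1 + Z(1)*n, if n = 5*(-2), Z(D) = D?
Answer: -11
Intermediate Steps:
n = -10
-1 + Z(1)*n = -1 + 1*(-10) = -1 - 10 = -11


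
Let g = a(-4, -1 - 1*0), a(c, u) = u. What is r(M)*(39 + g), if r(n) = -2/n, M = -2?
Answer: 38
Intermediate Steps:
g = -1 (g = -1 - 1*0 = -1 + 0 = -1)
r(M)*(39 + g) = (-2/(-2))*(39 - 1) = -2*(-1/2)*38 = 1*38 = 38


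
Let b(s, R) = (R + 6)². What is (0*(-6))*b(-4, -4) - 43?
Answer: -43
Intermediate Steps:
b(s, R) = (6 + R)²
(0*(-6))*b(-4, -4) - 43 = (0*(-6))*(6 - 4)² - 43 = 0*2² - 43 = 0*4 - 43 = 0 - 43 = -43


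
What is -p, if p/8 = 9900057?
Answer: -79200456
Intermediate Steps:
p = 79200456 (p = 8*9900057 = 79200456)
-p = -1*79200456 = -79200456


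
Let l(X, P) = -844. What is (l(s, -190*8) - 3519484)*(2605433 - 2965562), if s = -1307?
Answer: 1267772202312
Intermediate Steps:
(l(s, -190*8) - 3519484)*(2605433 - 2965562) = (-844 - 3519484)*(2605433 - 2965562) = -3520328*(-360129) = 1267772202312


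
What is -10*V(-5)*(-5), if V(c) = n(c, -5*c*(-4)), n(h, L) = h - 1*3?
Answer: -400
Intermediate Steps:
n(h, L) = -3 + h (n(h, L) = h - 3 = -3 + h)
V(c) = -3 + c
-10*V(-5)*(-5) = -10*(-3 - 5)*(-5) = -10*(-8)*(-5) = 80*(-5) = -400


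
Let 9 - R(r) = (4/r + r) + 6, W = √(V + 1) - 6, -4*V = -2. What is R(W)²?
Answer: 302095/3174 - 13603*√6/1587 ≈ 74.182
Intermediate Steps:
V = ½ (V = -¼*(-2) = ½ ≈ 0.50000)
W = -6 + √6/2 (W = √(½ + 1) - 6 = √(3/2) - 6 = √6/2 - 6 = -6 + √6/2 ≈ -4.7753)
R(r) = 3 - r - 4/r (R(r) = 9 - ((4/r + r) + 6) = 9 - ((r + 4/r) + 6) = 9 - (6 + r + 4/r) = 9 + (-6 - r - 4/r) = 3 - r - 4/r)
R(W)² = (3 - (-6 + √6/2) - 4/(-6 + √6/2))² = (3 + (6 - √6/2) - 4/(-6 + √6/2))² = (9 - 4/(-6 + √6/2) - √6/2)²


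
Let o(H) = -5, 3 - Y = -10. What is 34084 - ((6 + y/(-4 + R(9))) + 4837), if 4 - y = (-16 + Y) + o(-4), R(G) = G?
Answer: 146193/5 ≈ 29239.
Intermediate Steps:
Y = 13 (Y = 3 - 1*(-10) = 3 + 10 = 13)
y = 12 (y = 4 - ((-16 + 13) - 5) = 4 - (-3 - 5) = 4 - 1*(-8) = 4 + 8 = 12)
34084 - ((6 + y/(-4 + R(9))) + 4837) = 34084 - ((6 + 12/(-4 + 9)) + 4837) = 34084 - ((6 + 12/5) + 4837) = 34084 - (42/5 + 4837) = 34084 - 1*24227/5 = 34084 - 24227/5 = 146193/5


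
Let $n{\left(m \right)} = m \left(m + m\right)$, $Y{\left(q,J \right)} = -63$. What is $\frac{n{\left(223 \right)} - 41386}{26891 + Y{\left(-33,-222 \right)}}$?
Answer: $\frac{14518}{6707} \approx 2.1646$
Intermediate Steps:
$n{\left(m \right)} = 2 m^{2}$ ($n{\left(m \right)} = m 2 m = 2 m^{2}$)
$\frac{n{\left(223 \right)} - 41386}{26891 + Y{\left(-33,-222 \right)}} = \frac{2 \cdot 223^{2} - 41386}{26891 - 63} = \frac{2 \cdot 49729 - 41386}{26828} = \left(99458 - 41386\right) \frac{1}{26828} = 58072 \cdot \frac{1}{26828} = \frac{14518}{6707}$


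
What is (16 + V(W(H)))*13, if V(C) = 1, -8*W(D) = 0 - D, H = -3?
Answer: 221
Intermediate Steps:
W(D) = D/8 (W(D) = -(0 - D)/8 = -(-1)*D/8 = D/8)
(16 + V(W(H)))*13 = (16 + 1)*13 = 17*13 = 221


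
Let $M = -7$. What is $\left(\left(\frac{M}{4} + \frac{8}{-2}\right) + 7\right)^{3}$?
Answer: $\frac{125}{64} \approx 1.9531$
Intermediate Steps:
$\left(\left(\frac{M}{4} + \frac{8}{-2}\right) + 7\right)^{3} = \left(\left(- \frac{7}{4} + \frac{8}{-2}\right) + 7\right)^{3} = \left(\left(\left(-7\right) \frac{1}{4} + 8 \left(- \frac{1}{2}\right)\right) + 7\right)^{3} = \left(\left(- \frac{7}{4} - 4\right) + 7\right)^{3} = \left(- \frac{23}{4} + 7\right)^{3} = \left(\frac{5}{4}\right)^{3} = \frac{125}{64}$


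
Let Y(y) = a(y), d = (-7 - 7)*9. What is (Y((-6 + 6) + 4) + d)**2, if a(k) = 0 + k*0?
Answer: 15876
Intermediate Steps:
a(k) = 0 (a(k) = 0 + 0 = 0)
d = -126 (d = -14*9 = -126)
Y(y) = 0
(Y((-6 + 6) + 4) + d)**2 = (0 - 126)**2 = (-126)**2 = 15876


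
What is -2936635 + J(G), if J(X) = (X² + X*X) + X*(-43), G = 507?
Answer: -2444338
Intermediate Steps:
J(X) = -43*X + 2*X² (J(X) = (X² + X²) - 43*X = 2*X² - 43*X = -43*X + 2*X²)
-2936635 + J(G) = -2936635 + 507*(-43 + 2*507) = -2936635 + 507*(-43 + 1014) = -2936635 + 507*971 = -2936635 + 492297 = -2444338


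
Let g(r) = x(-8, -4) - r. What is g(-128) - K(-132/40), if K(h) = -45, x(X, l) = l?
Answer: 169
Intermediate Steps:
g(r) = -4 - r
g(-128) - K(-132/40) = (-4 - 1*(-128)) - 1*(-45) = (-4 + 128) + 45 = 124 + 45 = 169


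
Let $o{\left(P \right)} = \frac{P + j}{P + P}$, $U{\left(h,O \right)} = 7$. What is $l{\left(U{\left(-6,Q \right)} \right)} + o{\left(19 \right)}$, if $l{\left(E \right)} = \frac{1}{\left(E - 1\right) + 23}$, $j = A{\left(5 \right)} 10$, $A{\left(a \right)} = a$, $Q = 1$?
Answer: $\frac{2039}{1102} \approx 1.8503$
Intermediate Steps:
$j = 50$ ($j = 5 \cdot 10 = 50$)
$o{\left(P \right)} = \frac{50 + P}{2 P}$ ($o{\left(P \right)} = \frac{P + 50}{P + P} = \frac{50 + P}{2 P}$)
$l{\left(E \right)} = \frac{1}{22 + E}$ ($l{\left(E \right)} = \frac{1}{\left(E - 1\right) + 23} = \frac{1}{\left(-1 + E\right) + 23} = \frac{1}{22 + E}$)
$l{\left(U{\left(-6,Q \right)} \right)} + o{\left(19 \right)} = \frac{1}{22 + 7} + \frac{50 + 19}{2 \cdot 19} = \frac{1}{29} + \frac{1}{2} \cdot \frac{1}{19} \cdot 69 = \frac{1}{29} + \frac{69}{38} = \frac{2039}{1102}$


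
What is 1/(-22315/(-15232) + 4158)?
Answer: 15232/63356971 ≈ 0.00024042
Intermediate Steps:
1/(-22315/(-15232) + 4158) = 1/(-22315*(-1/15232) + 4158) = 1/(22315/15232 + 4158) = 1/(63356971/15232) = 15232/63356971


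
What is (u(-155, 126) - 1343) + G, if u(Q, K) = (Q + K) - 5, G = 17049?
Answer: 15672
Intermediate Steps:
u(Q, K) = -5 + K + Q (u(Q, K) = (K + Q) - 5 = -5 + K + Q)
(u(-155, 126) - 1343) + G = ((-5 + 126 - 155) - 1343) + 17049 = (-34 - 1343) + 17049 = -1377 + 17049 = 15672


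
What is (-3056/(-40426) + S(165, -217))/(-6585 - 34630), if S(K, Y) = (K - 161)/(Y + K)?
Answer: 349/10830024335 ≈ 3.2225e-8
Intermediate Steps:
S(K, Y) = (-161 + K)/(K + Y)
(-3056/(-40426) + S(165, -217))/(-6585 - 34630) = (-3056/(-40426) + (-161 + 165)/(165 - 217))/(-6585 - 34630) = (-3056*(-1/40426) + 4/(-52))/(-41215) = (1528/20213 - 1/52*4)*(-1/41215) = (1528/20213 - 1/13)*(-1/41215) = -349/262769*(-1/41215) = 349/10830024335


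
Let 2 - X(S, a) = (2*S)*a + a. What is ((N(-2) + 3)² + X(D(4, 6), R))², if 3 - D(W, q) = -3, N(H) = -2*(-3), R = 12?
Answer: 5329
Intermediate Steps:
N(H) = 6
D(W, q) = 6 (D(W, q) = 3 - 1*(-3) = 3 + 3 = 6)
X(S, a) = 2 - a - 2*S*a (X(S, a) = 2 - ((2*S)*a + a) = 2 - (2*S*a + a) = 2 - (a + 2*S*a) = 2 + (-a - 2*S*a) = 2 - a - 2*S*a)
((N(-2) + 3)² + X(D(4, 6), R))² = ((6 + 3)² + (2 - 1*12 - 2*6*12))² = (9² + (2 - 12 - 144))² = (81 - 154)² = (-73)² = 5329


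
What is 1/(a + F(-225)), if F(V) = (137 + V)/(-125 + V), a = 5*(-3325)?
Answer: -175/2909331 ≈ -6.0151e-5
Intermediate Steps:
a = -16625
F(V) = (137 + V)/(-125 + V)
1/(a + F(-225)) = 1/(-16625 + (137 - 225)/(-125 - 225)) = 1/(-16625 - 88/(-350)) = 1/(-16625 - 1/350*(-88)) = 1/(-16625 + 44/175) = 1/(-2909331/175) = -175/2909331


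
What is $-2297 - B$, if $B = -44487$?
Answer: $42190$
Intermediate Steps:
$-2297 - B = -2297 - -44487 = -2297 + 44487 = 42190$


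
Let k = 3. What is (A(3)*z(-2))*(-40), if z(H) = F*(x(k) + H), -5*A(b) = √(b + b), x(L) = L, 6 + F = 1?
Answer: -40*√6 ≈ -97.980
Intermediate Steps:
F = -5 (F = -6 + 1 = -5)
A(b) = -√2*√b/5 (A(b) = -√(b + b)/5 = -√2*√b/5)
z(H) = -15 - 5*H (z(H) = -5*(3 + H) = -15 - 5*H)
(A(3)*z(-2))*(-40) = ((-√2*√3/5)*(-15 - 5*(-2)))*(-40) = ((-√6/5)*(-15 + 10))*(-40) = (-√6/5*(-5))*(-40) = √6*(-40) = -40*√6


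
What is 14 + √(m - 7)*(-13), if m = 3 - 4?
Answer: 14 - 26*I*√2 ≈ 14.0 - 36.77*I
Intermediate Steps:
m = -1
14 + √(m - 7)*(-13) = 14 + √(-1 - 7)*(-13) = 14 + √(-8)*(-13) = 14 + (2*I*√2)*(-13) = 14 - 26*I*√2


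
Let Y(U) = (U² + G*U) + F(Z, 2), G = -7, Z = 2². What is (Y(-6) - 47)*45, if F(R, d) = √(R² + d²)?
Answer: 1395 + 90*√5 ≈ 1596.2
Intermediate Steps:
Z = 4
Y(U) = U² - 7*U + 2*√5 (Y(U) = (U² - 7*U) + √(4² + 2²) = (U² - 7*U) + √(16 + 4) = (U² - 7*U) + √20 = (U² - 7*U) + 2*√5 = U² - 7*U + 2*√5)
(Y(-6) - 47)*45 = (((-6)² - 7*(-6) + 2*√5) - 47)*45 = ((36 + 42 + 2*√5) - 47)*45 = ((78 + 2*√5) - 47)*45 = (31 + 2*√5)*45 = 1395 + 90*√5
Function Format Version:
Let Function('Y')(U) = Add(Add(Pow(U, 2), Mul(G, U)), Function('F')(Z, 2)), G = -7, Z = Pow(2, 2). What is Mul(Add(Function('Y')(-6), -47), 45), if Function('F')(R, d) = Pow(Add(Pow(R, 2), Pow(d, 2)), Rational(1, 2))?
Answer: Add(1395, Mul(90, Pow(5, Rational(1, 2)))) ≈ 1596.2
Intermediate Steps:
Z = 4
Function('Y')(U) = Add(Pow(U, 2), Mul(-7, U), Mul(2, Pow(5, Rational(1, 2)))) (Function('Y')(U) = Add(Add(Pow(U, 2), Mul(-7, U)), Pow(Add(Pow(4, 2), Pow(2, 2)), Rational(1, 2))) = Add(Add(Pow(U, 2), Mul(-7, U)), Pow(Add(16, 4), Rational(1, 2))) = Add(Add(Pow(U, 2), Mul(-7, U)), Pow(20, Rational(1, 2))) = Add(Add(Pow(U, 2), Mul(-7, U)), Mul(2, Pow(5, Rational(1, 2)))) = Add(Pow(U, 2), Mul(-7, U), Mul(2, Pow(5, Rational(1, 2)))))
Mul(Add(Function('Y')(-6), -47), 45) = Mul(Add(Add(Pow(-6, 2), Mul(-7, -6), Mul(2, Pow(5, Rational(1, 2)))), -47), 45) = Mul(Add(Add(36, 42, Mul(2, Pow(5, Rational(1, 2)))), -47), 45) = Mul(Add(Add(78, Mul(2, Pow(5, Rational(1, 2)))), -47), 45) = Mul(Add(31, Mul(2, Pow(5, Rational(1, 2)))), 45) = Add(1395, Mul(90, Pow(5, Rational(1, 2))))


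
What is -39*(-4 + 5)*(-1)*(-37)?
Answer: -1443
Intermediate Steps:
-39*(-4 + 5)*(-1)*(-37) = -39*(-1)*(-37) = 39*(-37) = -1443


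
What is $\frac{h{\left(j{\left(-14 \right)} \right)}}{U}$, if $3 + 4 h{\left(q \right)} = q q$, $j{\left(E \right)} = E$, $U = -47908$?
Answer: $- \frac{193}{191632} \approx -0.0010071$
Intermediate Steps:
$h{\left(q \right)} = - \frac{3}{4} + \frac{q^{2}}{4}$ ($h{\left(q \right)} = - \frac{3}{4} + \frac{q q}{4} = - \frac{3}{4} + \frac{q^{2}}{4}$)
$\frac{h{\left(j{\left(-14 \right)} \right)}}{U} = \frac{- \frac{3}{4} + \frac{\left(-14\right)^{2}}{4}}{-47908} = \left(- \frac{3}{4} + \frac{1}{4} \cdot 196\right) \left(- \frac{1}{47908}\right) = \left(- \frac{3}{4} + 49\right) \left(- \frac{1}{47908}\right) = \frac{193}{4} \left(- \frac{1}{47908}\right) = - \frac{193}{191632}$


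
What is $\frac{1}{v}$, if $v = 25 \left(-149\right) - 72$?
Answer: $- \frac{1}{3797} \approx -0.00026337$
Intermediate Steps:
$v = -3797$ ($v = -3725 - 72 = -3797$)
$\frac{1}{v} = \frac{1}{-3797} = - \frac{1}{3797}$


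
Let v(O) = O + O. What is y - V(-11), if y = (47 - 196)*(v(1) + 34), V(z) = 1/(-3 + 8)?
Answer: -26821/5 ≈ -5364.2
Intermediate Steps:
v(O) = 2*O
V(z) = 1/5
y = -5364 (y = (47 - 196)*(2*1 + 34) = -149*(2 + 34) = -149*36 = -5364)
y - V(-11) = -5364 - 1*1/5 = -5364 - 1/5 = -26821/5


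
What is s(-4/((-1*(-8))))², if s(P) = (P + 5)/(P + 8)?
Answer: 9/25 ≈ 0.36000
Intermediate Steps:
s(P) = (5 + P)/(8 + P)
s(-4/((-1*(-8))))² = ((5 - 4/((-1*(-8))))/(8 - 4/((-1*(-8)))))² = ((5 - 4/8)/(8 - 4/8))² = ((5 - 4*⅛)/(8 - 4*⅛))² = ((5 - ½)/(8 - ½))² = ((9/2)/(15/2))² = ((2/15)*(9/2))² = (⅗)² = 9/25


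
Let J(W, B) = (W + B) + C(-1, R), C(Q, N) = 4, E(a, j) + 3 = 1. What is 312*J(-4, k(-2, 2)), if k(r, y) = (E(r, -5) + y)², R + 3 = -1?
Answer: 0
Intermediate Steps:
R = -4 (R = -3 - 1 = -4)
E(a, j) = -2 (E(a, j) = -3 + 1 = -2)
k(r, y) = (-2 + y)²
J(W, B) = 4 + B + W (J(W, B) = (W + B) + 4 = (B + W) + 4 = 4 + B + W)
312*J(-4, k(-2, 2)) = 312*(4 + (-2 + 2)² - 4) = 312*(4 + 0² - 4) = 312*(4 + 0 - 4) = 312*0 = 0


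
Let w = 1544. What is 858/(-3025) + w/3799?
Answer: 128278/1044725 ≈ 0.12279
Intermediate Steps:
858/(-3025) + w/3799 = 858/(-3025) + 1544/3799 = 858*(-1/3025) + 1544*(1/3799) = -78/275 + 1544/3799 = 128278/1044725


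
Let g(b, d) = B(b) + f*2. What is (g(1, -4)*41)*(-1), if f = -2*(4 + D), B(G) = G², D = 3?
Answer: 1107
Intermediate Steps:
f = -14 (f = -2*(4 + 3) = -2*7 = -14)
g(b, d) = -28 + b² (g(b, d) = b² - 14*2 = b² - 28 = -28 + b²)
(g(1, -4)*41)*(-1) = ((-28 + 1²)*41)*(-1) = ((-28 + 1)*41)*(-1) = -27*41*(-1) = -1107*(-1) = 1107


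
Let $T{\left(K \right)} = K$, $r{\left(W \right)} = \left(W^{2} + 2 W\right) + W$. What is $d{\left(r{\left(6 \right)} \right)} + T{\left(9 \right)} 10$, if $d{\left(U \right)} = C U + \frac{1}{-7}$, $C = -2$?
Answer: $- \frac{127}{7} \approx -18.143$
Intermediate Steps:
$r{\left(W \right)} = W^{2} + 3 W$
$d{\left(U \right)} = - \frac{1}{7} - 2 U$ ($d{\left(U \right)} = - 2 U + \frac{1}{-7} = - 2 U - \frac{1}{7} = - \frac{1}{7} - 2 U$)
$d{\left(r{\left(6 \right)} \right)} + T{\left(9 \right)} 10 = \left(- \frac{1}{7} - 2 \cdot 6 \left(3 + 6\right)\right) + 9 \cdot 10 = \left(- \frac{1}{7} - 2 \cdot 6 \cdot 9\right) + 90 = \left(- \frac{1}{7} - 108\right) + 90 = - \frac{757}{7} + 90 = - \frac{127}{7}$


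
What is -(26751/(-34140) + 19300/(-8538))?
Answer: 147883673/48581220 ≈ 3.0440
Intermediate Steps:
-(26751/(-34140) + 19300/(-8538)) = -(26751*(-1/34140) + 19300*(-1/8538)) = -(-8917/11380 - 9650/4269) = -1*(-147883673/48581220) = 147883673/48581220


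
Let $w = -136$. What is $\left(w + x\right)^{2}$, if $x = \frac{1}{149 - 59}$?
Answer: $\frac{149793121}{8100} \approx 18493.0$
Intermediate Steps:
$x = \frac{1}{90} \approx 0.011111$
$\left(w + x\right)^{2} = \left(-136 + \frac{1}{90}\right)^{2} = \left(- \frac{12239}{90}\right)^{2} = \frac{149793121}{8100}$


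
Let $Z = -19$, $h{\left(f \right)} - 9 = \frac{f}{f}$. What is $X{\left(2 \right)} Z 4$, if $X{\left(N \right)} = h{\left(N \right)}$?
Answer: $-760$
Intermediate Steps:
$h{\left(f \right)} = 10$ ($h{\left(f \right)} = 9 + \frac{f}{f} = 9 + 1 = 10$)
$X{\left(N \right)} = 10$
$X{\left(2 \right)} Z 4 = 10 \left(-19\right) 4 = \left(-190\right) 4 = -760$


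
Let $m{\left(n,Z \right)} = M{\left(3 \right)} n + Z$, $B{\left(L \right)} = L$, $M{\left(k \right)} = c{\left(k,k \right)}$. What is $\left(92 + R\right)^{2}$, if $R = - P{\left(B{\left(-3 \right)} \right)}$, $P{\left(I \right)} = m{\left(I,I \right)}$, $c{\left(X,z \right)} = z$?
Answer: $10816$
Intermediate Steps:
$M{\left(k \right)} = k$
$m{\left(n,Z \right)} = Z + 3 n$ ($m{\left(n,Z \right)} = 3 n + Z = Z + 3 n$)
$P{\left(I \right)} = 4 I$ ($P{\left(I \right)} = I + 3 I = 4 I$)
$R = 12$ ($R = - 4 \left(-3\right) = \left(-1\right) \left(-12\right) = 12$)
$\left(92 + R\right)^{2} = \left(92 + 12\right)^{2} = 104^{2} = 10816$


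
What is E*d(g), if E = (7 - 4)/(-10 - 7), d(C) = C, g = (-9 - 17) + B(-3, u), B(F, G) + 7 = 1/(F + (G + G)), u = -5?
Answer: 1290/221 ≈ 5.8371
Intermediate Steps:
B(F, G) = -7 + 1/(F + 2*G) (B(F, G) = -7 + 1/(F + (G + G)) = -7 + 1/(F + 2*G))
g = -430/13 (g = (-9 - 17) + (1 - 14*(-5) - 7*(-3))/(-3 + 2*(-5)) = -26 + (1 + 70 + 21)/(-3 - 10) = -26 + 92/(-13) = -26 - 1/13*92 = -26 - 92/13 = -430/13 ≈ -33.077)
E = -3/17 (E = 3/(-17) = 3*(-1/17) = -3/17 ≈ -0.17647)
E*d(g) = -3/17*(-430/13) = 1290/221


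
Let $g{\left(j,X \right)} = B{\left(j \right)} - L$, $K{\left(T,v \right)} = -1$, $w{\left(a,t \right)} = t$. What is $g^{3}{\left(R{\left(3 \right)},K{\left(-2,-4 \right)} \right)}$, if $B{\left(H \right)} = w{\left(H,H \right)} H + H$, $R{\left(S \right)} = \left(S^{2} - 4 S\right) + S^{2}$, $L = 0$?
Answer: $74088$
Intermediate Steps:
$R{\left(S \right)} = - 4 S + 2 S^{2}$
$B{\left(H \right)} = H + H^{2}$ ($B{\left(H \right)} = H H + H = H^{2} + H = H + H^{2}$)
$g{\left(j,X \right)} = j \left(1 + j\right)$ ($g{\left(j,X \right)} = j \left(1 + j\right) - 0 = j \left(1 + j\right) + 0 = j \left(1 + j\right)$)
$g^{3}{\left(R{\left(3 \right)},K{\left(-2,-4 \right)} \right)} = \left(2 \cdot 3 \left(-2 + 3\right) \left(1 + 2 \cdot 3 \left(-2 + 3\right)\right)\right)^{3} = \left(2 \cdot 3 \cdot 1 \left(1 + 2 \cdot 3 \cdot 1\right)\right)^{3} = \left(6 \left(1 + 6\right)\right)^{3} = \left(6 \cdot 7\right)^{3} = 42^{3} = 74088$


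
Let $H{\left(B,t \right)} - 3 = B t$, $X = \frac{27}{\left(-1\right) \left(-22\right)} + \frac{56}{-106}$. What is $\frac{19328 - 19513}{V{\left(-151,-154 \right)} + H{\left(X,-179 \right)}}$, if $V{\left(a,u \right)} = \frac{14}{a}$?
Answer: $\frac{32572210}{21516761} \approx 1.5138$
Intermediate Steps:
$X = \frac{815}{1166}$ ($X = \frac{27}{22} + 56 \left(- \frac{1}{106}\right) = 27 \cdot \frac{1}{22} - \frac{28}{53} = \frac{27}{22} - \frac{28}{53} = \frac{815}{1166} \approx 0.69897$)
$H{\left(B,t \right)} = 3 + B t$
$\frac{19328 - 19513}{V{\left(-151,-154 \right)} + H{\left(X,-179 \right)}} = \frac{19328 - 19513}{\frac{14}{-151} + \left(3 + \frac{815}{1166} \left(-179\right)\right)} = - \frac{185}{14 \left(- \frac{1}{151}\right) + \left(3 - \frac{145885}{1166}\right)} = - \frac{185}{- \frac{14}{151} - \frac{142387}{1166}} = - \frac{185}{- \frac{21516761}{176066}} = \left(-185\right) \left(- \frac{176066}{21516761}\right) = \frac{32572210}{21516761}$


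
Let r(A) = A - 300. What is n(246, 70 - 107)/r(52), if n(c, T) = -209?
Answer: 209/248 ≈ 0.84274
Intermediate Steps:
r(A) = -300 + A
n(246, 70 - 107)/r(52) = -209/(-300 + 52) = -209/(-248) = -209*(-1/248) = 209/248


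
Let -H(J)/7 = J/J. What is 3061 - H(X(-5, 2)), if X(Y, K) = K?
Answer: 3068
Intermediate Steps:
H(J) = -7 (H(J) = -7*J/J = -7*1 = -7)
3061 - H(X(-5, 2)) = 3061 - 1*(-7) = 3061 + 7 = 3068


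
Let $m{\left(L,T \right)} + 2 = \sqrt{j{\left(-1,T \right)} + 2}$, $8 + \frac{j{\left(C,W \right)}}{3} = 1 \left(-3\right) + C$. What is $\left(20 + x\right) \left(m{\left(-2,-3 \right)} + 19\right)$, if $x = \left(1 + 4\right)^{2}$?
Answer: $765 + 45 i \sqrt{34} \approx 765.0 + 262.39 i$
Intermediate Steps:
$j{\left(C,W \right)} = -33 + 3 C$ ($j{\left(C,W \right)} = -24 + 3 \left(1 \left(-3\right) + C\right) = -24 + 3 \left(-3 + C\right) = -24 + \left(-9 + 3 C\right) = -33 + 3 C$)
$x = 25$ ($x = 5^{2} = 25$)
$m{\left(L,T \right)} = -2 + i \sqrt{34}$ ($m{\left(L,T \right)} = -2 + \sqrt{\left(-33 + 3 \left(-1\right)\right) + 2} = -2 + \sqrt{\left(-33 - 3\right) + 2} = -2 + \sqrt{-36 + 2} = -2 + \sqrt{-34} = -2 + i \sqrt{34}$)
$\left(20 + x\right) \left(m{\left(-2,-3 \right)} + 19\right) = \left(20 + 25\right) \left(\left(-2 + i \sqrt{34}\right) + 19\right) = 45 \left(17 + i \sqrt{34}\right) = 765 + 45 i \sqrt{34}$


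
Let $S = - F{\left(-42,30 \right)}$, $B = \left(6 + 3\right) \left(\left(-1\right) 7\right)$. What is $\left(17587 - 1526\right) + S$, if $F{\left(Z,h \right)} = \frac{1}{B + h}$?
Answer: $\frac{530014}{33} \approx 16061.0$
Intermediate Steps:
$B = -63$ ($B = 9 \left(-7\right) = -63$)
$F{\left(Z,h \right)} = \frac{1}{-63 + h}$
$S = \frac{1}{33}$ ($S = - \frac{1}{-63 + 30} = - \frac{1}{-33} = \left(-1\right) \left(- \frac{1}{33}\right) = \frac{1}{33} \approx 0.030303$)
$\left(17587 - 1526\right) + S = \left(17587 - 1526\right) + \frac{1}{33} = 16061 + \frac{1}{33} = \frac{530014}{33}$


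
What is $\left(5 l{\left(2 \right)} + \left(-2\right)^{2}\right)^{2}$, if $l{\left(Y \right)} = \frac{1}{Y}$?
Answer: $\frac{169}{4} \approx 42.25$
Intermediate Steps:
$\left(5 l{\left(2 \right)} + \left(-2\right)^{2}\right)^{2} = \left(\frac{5}{2} + \left(-2\right)^{2}\right)^{2} = \left(5 \cdot \frac{1}{2} + 4\right)^{2} = \left(\frac{5}{2} + 4\right)^{2} = \left(\frac{13}{2}\right)^{2} = \frac{169}{4}$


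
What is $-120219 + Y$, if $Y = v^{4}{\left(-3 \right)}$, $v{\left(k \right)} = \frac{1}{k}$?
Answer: $- \frac{9737738}{81} \approx -1.2022 \cdot 10^{5}$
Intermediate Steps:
$Y = \frac{1}{81}$ ($Y = \left(\frac{1}{-3}\right)^{4} = \left(- \frac{1}{3}\right)^{4} = \frac{1}{81} \approx 0.012346$)
$-120219 + Y = -120219 + \frac{1}{81} = - \frac{9737738}{81}$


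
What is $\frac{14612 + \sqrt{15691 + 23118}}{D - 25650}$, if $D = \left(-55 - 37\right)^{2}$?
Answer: $- \frac{14809}{17186} \approx -0.86169$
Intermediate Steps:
$D = 8464$ ($D = \left(-92\right)^{2} = 8464$)
$\frac{14612 + \sqrt{15691 + 23118}}{D - 25650} = \frac{14612 + \sqrt{15691 + 23118}}{8464 - 25650} = \frac{14612 + \sqrt{38809}}{-17186} = \left(14612 + 197\right) \left(- \frac{1}{17186}\right) = 14809 \left(- \frac{1}{17186}\right) = - \frac{14809}{17186}$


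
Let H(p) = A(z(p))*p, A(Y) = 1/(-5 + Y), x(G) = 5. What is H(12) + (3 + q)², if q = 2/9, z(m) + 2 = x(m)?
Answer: 355/81 ≈ 4.3827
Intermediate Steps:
z(m) = 3 (z(m) = -2 + 5 = 3)
q = 2/9 (q = 2*(⅑) = 2/9 ≈ 0.22222)
H(p) = -p/2 (H(p) = p/(-5 + 3) = p/(-2) = -p/2)
H(12) + (3 + q)² = -½*12 + (3 + 2/9)² = -6 + (29/9)² = -6 + 841/81 = 355/81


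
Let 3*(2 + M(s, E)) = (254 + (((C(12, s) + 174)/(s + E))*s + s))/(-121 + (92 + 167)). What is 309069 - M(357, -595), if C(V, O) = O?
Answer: 255911159/828 ≈ 3.0907e+5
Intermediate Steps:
M(s, E) = -287/207 + s/414 + s*(174 + s)/(414*(E + s)) (M(s, E) = -2 + ((254 + (((s + 174)/(s + E))*s + s))/(-121 + (92 + 167)))/3 = -2 + ((254 + (((174 + s)/(E + s))*s + s))/(-121 + 259))/3 = -2 + ((254 + (((174 + s)/(E + s))*s + s))/138)/3 = -2 + ((254 + (s*(174 + s)/(E + s) + s))*(1/138))/3 = -2 + ((254 + (s + s*(174 + s)/(E + s)))*(1/138))/3 = -2 + ((254 + s + s*(174 + s)/(E + s))*(1/138))/3 = -2 + (127/69 + s/138 + s*(174 + s)/(138*(E + s)))/3 = -2 + (127/207 + s/414 + s*(174 + s)/(414*(E + s))) = -287/207 + s/414 + s*(174 + s)/(414*(E + s)))
309069 - M(357, -595) = 309069 - (-574*(-595) - 400*357 + 2*357² - 595*357)/(414*(-595 + 357)) = 309069 - (341530 - 142800 + 2*127449 - 212415)/(414*(-238)) = 309069 - (-1)*(341530 - 142800 + 254898 - 212415)/(414*238) = 309069 - (-1)*241213/(414*238) = 309069 - 1*(-2027/828) = 309069 + 2027/828 = 255911159/828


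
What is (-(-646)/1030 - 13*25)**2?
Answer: 27906370704/265225 ≈ 1.0522e+5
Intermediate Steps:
(-(-646)/1030 - 13*25)**2 = (-(-646)/1030 - 325)**2 = (-1*(-323/515) - 325)**2 = (323/515 - 325)**2 = (-167052/515)**2 = 27906370704/265225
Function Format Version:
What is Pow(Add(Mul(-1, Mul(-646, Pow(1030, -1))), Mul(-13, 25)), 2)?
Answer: Rational(27906370704, 265225) ≈ 1.0522e+5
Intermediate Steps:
Pow(Add(Mul(-1, Mul(-646, Pow(1030, -1))), Mul(-13, 25)), 2) = Pow(Add(Mul(-1, Mul(-646, Rational(1, 1030))), -325), 2) = Pow(Add(Mul(-1, Rational(-323, 515)), -325), 2) = Pow(Add(Rational(323, 515), -325), 2) = Pow(Rational(-167052, 515), 2) = Rational(27906370704, 265225)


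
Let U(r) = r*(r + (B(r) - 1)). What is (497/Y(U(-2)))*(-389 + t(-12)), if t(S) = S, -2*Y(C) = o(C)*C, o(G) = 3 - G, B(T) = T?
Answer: -28471/5 ≈ -5694.2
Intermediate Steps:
U(r) = r*(-1 + 2*r) (U(r) = r*(r + (r - 1)) = r*(r + (-1 + r)) = r*(-1 + 2*r))
Y(C) = -C*(3 - C)/2 (Y(C) = -(3 - C)*C/2 = -C*(3 - C)/2)
(497/Y(U(-2)))*(-389 + t(-12)) = (497/(((-2*(-1 + 2*(-2)))*(-3 - 2*(-1 + 2*(-2)))/2)))*(-389 - 12) = (497/(((-2*(-1 - 4))*(-3 - 2*(-1 - 4))/2)))*(-401) = (497/(((-2*(-5))*(-3 - 2*(-5))/2)))*(-401) = (497/(((½)*10*(-3 + 10))))*(-401) = (497/(((½)*10*7)))*(-401) = (497/35)*(-401) = (497*(1/35))*(-401) = (71/5)*(-401) = -28471/5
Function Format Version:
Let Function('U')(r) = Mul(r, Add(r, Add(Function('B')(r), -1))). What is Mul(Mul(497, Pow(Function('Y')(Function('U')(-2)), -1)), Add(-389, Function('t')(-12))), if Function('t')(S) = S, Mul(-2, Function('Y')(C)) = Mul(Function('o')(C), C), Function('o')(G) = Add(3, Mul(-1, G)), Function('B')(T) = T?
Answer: Rational(-28471, 5) ≈ -5694.2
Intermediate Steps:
Function('U')(r) = Mul(r, Add(-1, Mul(2, r))) (Function('U')(r) = Mul(r, Add(r, Add(r, -1))) = Mul(r, Add(r, Add(-1, r))) = Mul(r, Add(-1, Mul(2, r))))
Function('Y')(C) = Mul(Rational(-1, 2), C, Add(3, Mul(-1, C))) (Function('Y')(C) = Mul(Rational(-1, 2), Mul(Add(3, Mul(-1, C)), C)) = Mul(Rational(-1, 2), Mul(C, Add(3, Mul(-1, C)))) = Mul(Rational(-1, 2), C, Add(3, Mul(-1, C))))
Mul(Mul(497, Pow(Function('Y')(Function('U')(-2)), -1)), Add(-389, Function('t')(-12))) = Mul(Mul(497, Pow(Mul(Rational(1, 2), Mul(-2, Add(-1, Mul(2, -2))), Add(-3, Mul(-2, Add(-1, Mul(2, -2))))), -1)), Add(-389, -12)) = Mul(Mul(497, Pow(Mul(Rational(1, 2), Mul(-2, Add(-1, -4)), Add(-3, Mul(-2, Add(-1, -4)))), -1)), -401) = Mul(Mul(497, Pow(Mul(Rational(1, 2), Mul(-2, -5), Add(-3, Mul(-2, -5))), -1)), -401) = Mul(Mul(497, Pow(Mul(Rational(1, 2), 10, Add(-3, 10)), -1)), -401) = Mul(Mul(497, Pow(Mul(Rational(1, 2), 10, 7), -1)), -401) = Mul(Mul(497, Pow(35, -1)), -401) = Mul(Mul(497, Rational(1, 35)), -401) = Mul(Rational(71, 5), -401) = Rational(-28471, 5)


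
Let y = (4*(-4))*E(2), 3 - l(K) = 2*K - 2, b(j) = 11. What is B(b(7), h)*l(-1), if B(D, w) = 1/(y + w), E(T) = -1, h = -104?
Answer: -7/88 ≈ -0.079545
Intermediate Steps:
l(K) = 5 - 2*K (l(K) = 3 - (2*K - 2) = 3 - (-2 + 2*K) = 3 + (2 - 2*K) = 5 - 2*K)
y = 16 (y = (4*(-4))*(-1) = -16*(-1) = 16)
B(D, w) = 1/(16 + w)
B(b(7), h)*l(-1) = (5 - 2*(-1))/(16 - 104) = (5 + 2)/(-88) = -1/88*7 = -7/88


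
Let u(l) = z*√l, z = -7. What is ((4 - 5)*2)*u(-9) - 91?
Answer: -91 + 42*I ≈ -91.0 + 42.0*I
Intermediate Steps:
u(l) = -7*√l
((4 - 5)*2)*u(-9) - 91 = ((4 - 5)*2)*(-21*I) - 91 = (-1*2)*(-21*I) - 91 = -(-42)*I - 91 = 42*I - 91 = -91 + 42*I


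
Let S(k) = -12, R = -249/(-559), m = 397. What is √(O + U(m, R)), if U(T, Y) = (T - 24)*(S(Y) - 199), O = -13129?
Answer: 2*I*√22958 ≈ 303.04*I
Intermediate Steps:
R = 249/559 (R = -249*(-1/559) = 249/559 ≈ 0.44544)
U(T, Y) = 5064 - 211*T (U(T, Y) = (T - 24)*(-12 - 199) = (-24 + T)*(-211) = 5064 - 211*T)
√(O + U(m, R)) = √(-13129 + (5064 - 211*397)) = √(-13129 + (5064 - 83767)) = √(-13129 - 78703) = √(-91832) = 2*I*√22958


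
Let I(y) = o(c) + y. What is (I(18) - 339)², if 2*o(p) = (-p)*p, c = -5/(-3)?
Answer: 33674809/324 ≈ 1.0393e+5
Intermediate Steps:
c = 5/3 (c = -5*(-⅓) = 5/3 ≈ 1.6667)
o(p) = -p²/2 (o(p) = ((-p)*p)/2 = (-p²)/2 = -p²/2)
I(y) = -25/18 + y (I(y) = -(5/3)²/2 + y = -½*25/9 + y = -25/18 + y)
(I(18) - 339)² = ((-25/18 + 18) - 339)² = (299/18 - 339)² = (-5803/18)² = 33674809/324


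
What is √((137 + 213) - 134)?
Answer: 6*√6 ≈ 14.697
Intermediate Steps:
√((137 + 213) - 134) = √(350 - 134) = √216 = 6*√6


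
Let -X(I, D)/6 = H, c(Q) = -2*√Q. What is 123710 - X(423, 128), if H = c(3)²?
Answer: 123782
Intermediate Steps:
H = 12 (H = (-2*√3)² = 12)
X(I, D) = -72 (X(I, D) = -6*12 = -72)
123710 - X(423, 128) = 123710 - 1*(-72) = 123710 + 72 = 123782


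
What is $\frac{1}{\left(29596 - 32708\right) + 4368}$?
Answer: $\frac{1}{1256} \approx 0.00079618$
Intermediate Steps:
$\frac{1}{\left(29596 - 32708\right) + 4368} = \frac{1}{-3112 + 4368} = \frac{1}{1256}$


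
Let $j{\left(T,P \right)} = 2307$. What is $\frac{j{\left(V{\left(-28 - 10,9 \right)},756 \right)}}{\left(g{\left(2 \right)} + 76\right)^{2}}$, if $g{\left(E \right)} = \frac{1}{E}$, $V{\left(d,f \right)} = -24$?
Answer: $\frac{3076}{7803} \approx 0.39421$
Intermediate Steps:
$\frac{j{\left(V{\left(-28 - 10,9 \right)},756 \right)}}{\left(g{\left(2 \right)} + 76\right)^{2}} = \frac{2307}{\left(\frac{1}{2} + 76\right)^{2}} = \frac{2307}{\left(\frac{153}{2}\right)^{2}} = \frac{2307}{\frac{23409}{4}} = 2307 \cdot \frac{4}{23409} = \frac{3076}{7803}$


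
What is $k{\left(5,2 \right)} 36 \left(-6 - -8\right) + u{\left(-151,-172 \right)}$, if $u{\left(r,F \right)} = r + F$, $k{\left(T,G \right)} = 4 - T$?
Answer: $-395$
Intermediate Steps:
$u{\left(r,F \right)} = F + r$
$k{\left(5,2 \right)} 36 \left(-6 - -8\right) + u{\left(-151,-172 \right)} = \left(4 - 5\right) 36 \left(-6 - -8\right) - 323 = \left(4 - 5\right) 36 \left(-6 + 8\right) - 323 = \left(-1\right) 36 \cdot 2 - 323 = \left(-36\right) 2 - 323 = -72 - 323 = -395$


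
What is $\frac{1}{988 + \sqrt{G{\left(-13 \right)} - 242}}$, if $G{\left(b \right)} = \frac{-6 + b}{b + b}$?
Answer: $\frac{25688}{25386017} - \frac{3 i \sqrt{18122}}{25386017} \approx 0.0010119 - 1.5909 \cdot 10^{-5} i$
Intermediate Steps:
$G{\left(b \right)} = \frac{-6 + b}{2 b}$
$\frac{1}{988 + \sqrt{G{\left(-13 \right)} - 242}} = \frac{1}{988 + \sqrt{\frac{-6 - 13}{2 \left(-13\right)} - 242}} = \frac{1}{988 + \sqrt{\frac{1}{2} \left(- \frac{1}{13}\right) \left(-19\right) - 242}} = \frac{1}{988 + \sqrt{\frac{19}{26} - 242}} = \frac{1}{988 + \sqrt{- \frac{6273}{26}}} = \frac{1}{988 + \frac{3 i \sqrt{18122}}{26}}$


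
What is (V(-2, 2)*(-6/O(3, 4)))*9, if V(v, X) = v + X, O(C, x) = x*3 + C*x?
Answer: 0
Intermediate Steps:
O(C, x) = 3*x + C*x
V(v, X) = X + v
(V(-2, 2)*(-6/O(3, 4)))*9 = ((2 - 2)*(-6*1/(4*(3 + 3))))*9 = (0*(-6/(4*6)))*9 = (0*(-6/24))*9 = (0*(-6*1/24))*9 = (0*(-¼))*9 = 0*9 = 0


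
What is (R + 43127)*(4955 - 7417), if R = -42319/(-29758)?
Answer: -1579884585135/14879 ≈ -1.0618e+8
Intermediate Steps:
R = 42319/29758 (R = -42319*(-1/29758) = 42319/29758 ≈ 1.4221)
(R + 43127)*(4955 - 7417) = (42319/29758 + 43127)*(4955 - 7417) = (1283415585/29758)*(-2462) = -1579884585135/14879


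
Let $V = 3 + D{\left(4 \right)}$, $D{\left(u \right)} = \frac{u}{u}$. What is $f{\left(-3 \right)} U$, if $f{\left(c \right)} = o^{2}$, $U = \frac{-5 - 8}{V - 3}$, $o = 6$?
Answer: $-468$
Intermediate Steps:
$D{\left(u \right)} = 1$
$V = 4$ ($V = 3 + 1 = 4$)
$U = -13$ ($U = \frac{-5 - 8}{4 - 3} = - \frac{13}{1} = \left(-13\right) 1 = -13$)
$f{\left(c \right)} = 36$ ($f{\left(c \right)} = 6^{2} = 36$)
$f{\left(-3 \right)} U = 36 \left(-13\right) = -468$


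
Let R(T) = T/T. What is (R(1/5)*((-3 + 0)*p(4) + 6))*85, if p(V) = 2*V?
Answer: -1530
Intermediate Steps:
R(T) = 1
(R(1/5)*((-3 + 0)*p(4) + 6))*85 = (1*((-3 + 0)*(2*4) + 6))*85 = (1*(-3*8 + 6))*85 = (1*(-24 + 6))*85 = (1*(-18))*85 = -18*85 = -1530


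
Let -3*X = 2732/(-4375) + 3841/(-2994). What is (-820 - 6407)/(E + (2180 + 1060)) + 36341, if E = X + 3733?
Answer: 9958521342103703/274037735233 ≈ 36340.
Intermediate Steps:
X = 24983983/39296250 (X = -(2732/(-4375) + 3841/(-2994))/3 = -(2732*(-1/4375) + 3841*(-1/2994))/3 = -(-2732/4375 - 3841/2994)/3 = -⅓*(-24983983/13098750) = 24983983/39296250 ≈ 0.63579)
E = 146717885233/39296250 (E = 24983983/39296250 + 3733 = 146717885233/39296250 ≈ 3733.6)
(-820 - 6407)/(E + (2180 + 1060)) + 36341 = (-820 - 6407)/(146717885233/39296250 + (2180 + 1060)) + 36341 = -7227/(146717885233/39296250 + 3240) + 36341 = -7227/274037735233/39296250 + 36341 = -7227*39296250/274037735233 + 36341 = -283993998750/274037735233 + 36341 = 9958521342103703/274037735233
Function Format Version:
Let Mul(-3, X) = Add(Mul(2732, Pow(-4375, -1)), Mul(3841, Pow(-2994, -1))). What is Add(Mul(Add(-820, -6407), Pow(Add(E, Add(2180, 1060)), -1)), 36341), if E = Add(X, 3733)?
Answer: Rational(9958521342103703, 274037735233) ≈ 36340.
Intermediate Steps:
X = Rational(24983983, 39296250) (X = Mul(Rational(-1, 3), Add(Mul(2732, Pow(-4375, -1)), Mul(3841, Pow(-2994, -1)))) = Mul(Rational(-1, 3), Add(Mul(2732, Rational(-1, 4375)), Mul(3841, Rational(-1, 2994)))) = Mul(Rational(-1, 3), Add(Rational(-2732, 4375), Rational(-3841, 2994))) = Mul(Rational(-1, 3), Rational(-24983983, 13098750)) = Rational(24983983, 39296250) ≈ 0.63579)
E = Rational(146717885233, 39296250) (E = Add(Rational(24983983, 39296250), 3733) = Rational(146717885233, 39296250) ≈ 3733.6)
Add(Mul(Add(-820, -6407), Pow(Add(E, Add(2180, 1060)), -1)), 36341) = Add(Mul(Add(-820, -6407), Pow(Add(Rational(146717885233, 39296250), Add(2180, 1060)), -1)), 36341) = Add(Mul(-7227, Pow(Add(Rational(146717885233, 39296250), 3240), -1)), 36341) = Add(Mul(-7227, Pow(Rational(274037735233, 39296250), -1)), 36341) = Add(Mul(-7227, Rational(39296250, 274037735233)), 36341) = Add(Rational(-283993998750, 274037735233), 36341) = Rational(9958521342103703, 274037735233)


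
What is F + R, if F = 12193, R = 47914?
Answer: 60107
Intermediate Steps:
F + R = 12193 + 47914 = 60107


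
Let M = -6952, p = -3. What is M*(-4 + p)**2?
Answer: -340648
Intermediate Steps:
M*(-4 + p)**2 = -6952*(-4 - 3)**2 = -6952*(-7)**2 = -6952*49 = -340648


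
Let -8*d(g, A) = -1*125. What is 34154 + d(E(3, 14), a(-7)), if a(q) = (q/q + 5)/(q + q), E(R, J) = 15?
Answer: 273357/8 ≈ 34170.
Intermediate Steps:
a(q) = 3/q (a(q) = (1 + 5)/((2*q)) = 6*(1/(2*q)) = 3/q)
d(g, A) = 125/8 (d(g, A) = -(-1)*125/8 = -⅛*(-125) = 125/8)
34154 + d(E(3, 14), a(-7)) = 34154 + 125/8 = 273357/8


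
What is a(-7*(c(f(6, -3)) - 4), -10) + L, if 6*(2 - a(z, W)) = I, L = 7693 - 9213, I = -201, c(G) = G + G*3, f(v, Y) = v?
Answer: -2969/2 ≈ -1484.5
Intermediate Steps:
c(G) = 4*G (c(G) = G + 3*G = 4*G)
L = -1520
a(z, W) = 71/2 (a(z, W) = 2 - 1/6*(-201) = 2 + 67/2 = 71/2)
a(-7*(c(f(6, -3)) - 4), -10) + L = 71/2 - 1520 = -2969/2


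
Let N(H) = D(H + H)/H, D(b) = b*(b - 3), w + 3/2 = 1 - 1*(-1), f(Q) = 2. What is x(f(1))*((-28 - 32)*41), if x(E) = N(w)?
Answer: 9840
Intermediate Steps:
w = ½ (w = -3/2 + (1 - 1*(-1)) = -3/2 + (1 + 1) = -3/2 + 2 = ½ ≈ 0.50000)
D(b) = b*(-3 + b)
N(H) = -6 + 4*H (N(H) = ((H + H)*(-3 + (H + H)))/H = ((2*H)*(-3 + 2*H))/H = (2*H*(-3 + 2*H))/H = -6 + 4*H)
x(E) = -4 (x(E) = -6 + 4*(½) = -6 + 2 = -4)
x(f(1))*((-28 - 32)*41) = -4*(-28 - 32)*41 = -(-240)*41 = -4*(-2460) = 9840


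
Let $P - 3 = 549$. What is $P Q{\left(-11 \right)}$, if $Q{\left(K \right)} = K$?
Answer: $-6072$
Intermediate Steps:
$P = 552$ ($P = 3 + 549 = 552$)
$P Q{\left(-11 \right)} = 552 \left(-11\right) = -6072$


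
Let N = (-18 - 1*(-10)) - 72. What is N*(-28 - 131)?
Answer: 12720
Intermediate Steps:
N = -80 (N = (-18 + 10) - 72 = -8 - 72 = -80)
N*(-28 - 131) = -80*(-28 - 131) = -80*(-159) = 12720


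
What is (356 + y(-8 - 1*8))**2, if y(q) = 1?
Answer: 127449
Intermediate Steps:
(356 + y(-8 - 1*8))**2 = (356 + 1)**2 = 357**2 = 127449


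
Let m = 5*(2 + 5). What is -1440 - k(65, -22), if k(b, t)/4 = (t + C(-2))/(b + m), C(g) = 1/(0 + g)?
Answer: -14391/10 ≈ -1439.1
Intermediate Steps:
m = 35 (m = 5*7 = 35)
C(g) = 1/g
k(b, t) = 4*(-½ + t)/(35 + b) (k(b, t) = 4*((t + 1/(-2))/(b + 35)) = 4*((t - ½)/(35 + b)) = 4*((-½ + t)/(35 + b)) = 4*(-½ + t)/(35 + b))
-1440 - k(65, -22) = -1440 - 2*(-1 + 2*(-22))/(35 + 65) = -1440 - 2*(-1 - 44)/100 = -1440 - 2*(-45)/100 = -1440 - 1*(-9/10) = -1440 + 9/10 = -14391/10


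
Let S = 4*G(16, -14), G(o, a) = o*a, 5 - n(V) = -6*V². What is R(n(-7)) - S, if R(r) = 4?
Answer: 900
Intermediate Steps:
n(V) = 5 + 6*V² (n(V) = 5 - (-6)*V² = 5 + 6*V²)
G(o, a) = a*o
S = -896 (S = 4*(-14*16) = 4*(-224) = -896)
R(n(-7)) - S = 4 - 1*(-896) = 4 + 896 = 900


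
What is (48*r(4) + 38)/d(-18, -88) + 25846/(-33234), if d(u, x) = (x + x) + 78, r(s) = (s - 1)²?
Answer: -4538222/814233 ≈ -5.5736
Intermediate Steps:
r(s) = (-1 + s)²
d(u, x) = 78 + 2*x (d(u, x) = 2*x + 78 = 78 + 2*x)
(48*r(4) + 38)/d(-18, -88) + 25846/(-33234) = (48*(-1 + 4)² + 38)/(78 + 2*(-88)) + 25846/(-33234) = (48*3² + 38)/(78 - 176) + 25846*(-1/33234) = (48*9 + 38)/(-98) - 12923/16617 = (432 + 38)*(-1/98) - 12923/16617 = 470*(-1/98) - 12923/16617 = -235/49 - 12923/16617 = -4538222/814233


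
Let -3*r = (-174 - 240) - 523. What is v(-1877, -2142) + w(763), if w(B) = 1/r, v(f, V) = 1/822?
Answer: 3403/770214 ≈ 0.0044183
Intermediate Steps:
v(f, V) = 1/822
r = 937/3 (r = -((-174 - 240) - 523)/3 = -(-414 - 523)/3 = -1/3*(-937) = 937/3 ≈ 312.33)
w(B) = 3/937 (w(B) = 1/(937/3) = 3/937)
v(-1877, -2142) + w(763) = 1/822 + 3/937 = 3403/770214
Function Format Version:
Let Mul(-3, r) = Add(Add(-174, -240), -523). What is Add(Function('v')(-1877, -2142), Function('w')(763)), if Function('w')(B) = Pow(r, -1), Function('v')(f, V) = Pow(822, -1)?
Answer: Rational(3403, 770214) ≈ 0.0044183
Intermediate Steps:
Function('v')(f, V) = Rational(1, 822)
r = Rational(937, 3) (r = Mul(Rational(-1, 3), Add(Add(-174, -240), -523)) = Mul(Rational(-1, 3), Add(-414, -523)) = Mul(Rational(-1, 3), -937) = Rational(937, 3) ≈ 312.33)
Function('w')(B) = Rational(3, 937) (Function('w')(B) = Pow(Rational(937, 3), -1) = Rational(3, 937))
Add(Function('v')(-1877, -2142), Function('w')(763)) = Add(Rational(1, 822), Rational(3, 937)) = Rational(3403, 770214)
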